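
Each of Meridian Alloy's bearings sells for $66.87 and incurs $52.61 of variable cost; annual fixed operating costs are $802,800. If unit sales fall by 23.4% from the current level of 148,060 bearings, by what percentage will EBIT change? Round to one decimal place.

-37.8%

Total contribution margin = 148,060 × $14.26 = $2,111,335.60.
Subtracting fixed costs: EBIT = $2,111,335.60 − $802,800 = $1,308,535.60.
DOL = contribution ÷ EBIT = $2,111,335.60 ÷ $1,308,535.60 = 1.6135.
%ΔEBIT = DOL × %ΔSales = 1.6135 × -23.4% = -37.8%.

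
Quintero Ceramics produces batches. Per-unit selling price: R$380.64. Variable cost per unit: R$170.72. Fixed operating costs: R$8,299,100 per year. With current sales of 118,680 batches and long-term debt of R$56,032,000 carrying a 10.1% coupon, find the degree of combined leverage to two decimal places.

Contribution at this volume is 118,680 × R$209.92 = R$24,913,305.60.
Subtracting fixed costs: EBIT = R$24,913,305.60 − R$8,299,100 = R$16,614,205.60. Interest = R$5,659,232.00.
DOL = R$24,913,305.60 ÷ R$16,614,205.60 = 1.4995; DFL = R$16,614,205.60 ÷ R$10,954,973.60 = 1.5166.
DCL = DOL × DFL = 1.4995 × 1.5166 = 2.2741.

2.27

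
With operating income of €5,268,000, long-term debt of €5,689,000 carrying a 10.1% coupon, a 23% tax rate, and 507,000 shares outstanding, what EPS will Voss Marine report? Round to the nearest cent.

Pre-tax income = €5,268,000 − €574,589.00 = €4,693,411.00.
Net income = €4,693,411.00 × (1 − 0.23) = €3,613,926.47.
EPS = €3,613,926.47 ÷ 507,000 = €7.13.

€7.13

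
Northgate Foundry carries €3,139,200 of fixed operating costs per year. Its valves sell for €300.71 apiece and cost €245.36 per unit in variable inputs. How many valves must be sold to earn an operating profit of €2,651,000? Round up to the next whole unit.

104,611 valves

Contribution margin per unit = €300.71 − €245.36 = €55.35.
Units = (FC + target) / CM = (€3,139,200 + €2,651,000) / €55.35 = 104,610.66, so 104,611 valves.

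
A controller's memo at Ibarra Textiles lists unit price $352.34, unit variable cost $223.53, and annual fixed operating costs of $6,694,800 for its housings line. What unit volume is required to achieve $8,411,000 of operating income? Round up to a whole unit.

Each unit contributes $352.34 − $223.53 = $128.81.
Units = (FC + target) / CM = ($6,694,800 + $8,411,000) / $128.81 = 117,271.95, so 117,272 housings.

117,272 housings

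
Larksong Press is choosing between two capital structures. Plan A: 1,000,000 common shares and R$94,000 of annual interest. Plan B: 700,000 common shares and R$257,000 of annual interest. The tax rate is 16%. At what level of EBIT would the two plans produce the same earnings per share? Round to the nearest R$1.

R$637,333

At indifference, (EBIT − 94,000)(1 − t)/1,000,000 = (EBIT − 257,000)(1 − t)/700,000.
The (1 − t) factor cancels: (EBIT − 94,000) × 700,000 = (EBIT − 257,000) × 1,000,000.
Solving, EBIT = (257,000·1,000,000 − 94,000·700,000) / (1,000,000 − 700,000) = 191,200,000,000 / 300,000 = 637,333.33.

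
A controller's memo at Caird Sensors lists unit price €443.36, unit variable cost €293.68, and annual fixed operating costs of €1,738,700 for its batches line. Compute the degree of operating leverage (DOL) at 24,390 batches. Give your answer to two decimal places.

At 24,390 units, contribution = 24,390 × €149.68 = €3,650,695.20.
EBIT = €3,650,695.20 − €1,738,700 = €1,911,995.20.
Degree of operating leverage = €3,650,695.20 / €1,911,995.20 = 1.9094.

1.91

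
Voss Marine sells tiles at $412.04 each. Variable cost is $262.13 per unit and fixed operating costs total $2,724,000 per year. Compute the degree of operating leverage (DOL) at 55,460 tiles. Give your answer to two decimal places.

1.49

At 55,460 units, contribution = 55,460 × $149.91 = $8,314,008.60.
Operating income = contribution − fixed costs = $8,314,008.60 − $2,724,000 = $5,590,008.60.
So DOL = total CM / EBIT = $8,314,008.60 / $5,590,008.60 = 1.4873.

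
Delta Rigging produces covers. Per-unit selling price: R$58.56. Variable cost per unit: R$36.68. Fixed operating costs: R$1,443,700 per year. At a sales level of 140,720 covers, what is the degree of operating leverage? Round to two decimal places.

At 140,720 units, contribution = 140,720 × R$21.88 = R$3,078,953.60.
EBIT = R$3,078,953.60 − R$1,443,700 = R$1,635,253.60.
DOL = contribution ÷ EBIT = R$3,078,953.60 ÷ R$1,635,253.60 = 1.8829.

1.88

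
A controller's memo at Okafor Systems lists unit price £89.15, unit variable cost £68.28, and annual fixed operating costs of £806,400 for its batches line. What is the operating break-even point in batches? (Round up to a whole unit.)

Each unit contributes £89.15 − £68.28 = £20.87.
Units to break even: £806,400 ÷ £20.87 = 38,639.20, rounded up to 38,640.

38,640 batches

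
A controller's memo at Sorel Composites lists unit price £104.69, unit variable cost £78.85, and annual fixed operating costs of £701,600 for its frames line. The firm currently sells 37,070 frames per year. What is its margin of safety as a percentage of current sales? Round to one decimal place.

26.8%

Unit CM = price − variable cost = £104.69 − £78.85 = £25.84. Break-even units = £701,600 ÷ £25.84 = 27,151.70; break-even revenue = 27,151.70 × £104.69 = £2,842,511.76.
Actual sales revenue = 37,070 × £104.69 = £3,880,858.30.
Margin of safety = (£3,880,858.30 − £2,842,511.76) ÷ £3,880,858.30 = 26.8%.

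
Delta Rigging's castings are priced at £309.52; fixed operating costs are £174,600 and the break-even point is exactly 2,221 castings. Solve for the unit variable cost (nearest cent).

£230.91

At break-even, FC = Q × (P − VC), so P − VC = £174,600 ÷ 2,221 = £78.6132.
Hence VC = price − CM = £309.52 − £78.6132 = £230.91.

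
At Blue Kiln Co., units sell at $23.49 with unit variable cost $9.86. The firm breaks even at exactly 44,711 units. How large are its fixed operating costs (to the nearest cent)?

Each unit contributes $23.49 − $9.86 = $13.63.
Since BE = FC / CM, FC = 44,711 × $13.63 = $609,410.93.

$609,410.93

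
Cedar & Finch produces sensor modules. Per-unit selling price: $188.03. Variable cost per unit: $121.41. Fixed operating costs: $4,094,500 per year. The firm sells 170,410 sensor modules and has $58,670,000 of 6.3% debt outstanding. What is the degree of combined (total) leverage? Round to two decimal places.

At 170,410 units, contribution = 170,410 × $66.62 = $11,352,714.20.
Operating income = contribution − fixed costs = $11,352,714.20 − $4,094,500 = $7,258,214.20. Interest = $3,696,210.00.
DOL = $11,352,714.20 ÷ $7,258,214.20 = 1.5641; DFL = $7,258,214.20 ÷ $3,562,004.20 = 2.0377.
Combined leverage = 1.5641 × 2.0377 = 3.1872.

3.19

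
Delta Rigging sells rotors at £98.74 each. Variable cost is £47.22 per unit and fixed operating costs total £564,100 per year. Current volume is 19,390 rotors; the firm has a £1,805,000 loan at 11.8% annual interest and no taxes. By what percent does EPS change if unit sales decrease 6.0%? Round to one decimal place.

Total contribution margin = 19,390 × £51.52 = £998,972.80.
Subtracting fixed costs: EBIT = £998,972.80 − £564,100 = £434,872.80.
After interest of £212,990.00, pre-tax earnings = £221,882.80.
DCL = total CM / (EBIT − I) = £998,972.80 / £221,882.80 = 4.5023.
%ΔEPS = DCL × %ΔSales = 4.5023 × -6.0% = -27.0%.

-27.0%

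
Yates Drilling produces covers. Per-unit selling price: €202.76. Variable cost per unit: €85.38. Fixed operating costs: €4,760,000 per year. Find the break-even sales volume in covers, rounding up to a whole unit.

Contribution margin per unit = €202.76 − €85.38 = €117.38.
Break-even Q = €4,760,000 / €117.38 = 40,552.05 → 40,553 covers.

40,553 covers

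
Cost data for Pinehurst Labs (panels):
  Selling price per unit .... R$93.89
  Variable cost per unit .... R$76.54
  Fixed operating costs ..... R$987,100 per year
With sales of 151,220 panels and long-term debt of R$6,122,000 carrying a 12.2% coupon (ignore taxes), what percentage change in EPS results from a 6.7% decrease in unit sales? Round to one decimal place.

-19.8%

Contribution at this volume is 151,220 × R$17.35 = R$2,623,667.00.
EBIT = R$2,623,667.00 − R$987,100 = R$1,636,567.00.
After interest of R$746,884.00, pre-tax earnings = R$889,683.00.
DCL = total CM / (EBIT − I) = R$2,623,667.00 / R$889,683.00 = 2.9490.
EPS therefore changes by 2.9490 × (-6.7%) = -19.8%.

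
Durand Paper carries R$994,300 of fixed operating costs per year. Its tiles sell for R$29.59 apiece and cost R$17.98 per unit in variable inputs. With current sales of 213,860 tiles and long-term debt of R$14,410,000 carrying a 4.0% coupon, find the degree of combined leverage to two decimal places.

Total contribution margin = 213,860 × R$11.61 = R$2,482,914.60.
Operating income = contribution − fixed costs = R$2,482,914.60 − R$994,300 = R$1,488,614.60. Interest = R$576,400.00.
DOL = R$2,482,914.60 ÷ R$1,488,614.60 = 1.6679; DFL = R$1,488,614.60 ÷ R$912,214.60 = 1.6319.
Combined leverage = 1.6679 × 1.6319 = 2.7218.

2.72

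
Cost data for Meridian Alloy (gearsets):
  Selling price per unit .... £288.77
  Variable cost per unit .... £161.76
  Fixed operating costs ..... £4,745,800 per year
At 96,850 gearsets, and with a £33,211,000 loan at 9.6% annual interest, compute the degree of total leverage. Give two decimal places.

2.82

Contribution at this volume is 96,850 × £127.01 = £12,300,918.50.
Operating income = contribution − fixed costs = £12,300,918.50 − £4,745,800 = £7,555,118.50. Interest = £3,188,256.00.
DOL = £12,300,918.50 ÷ £7,555,118.50 = 1.6282; DFL = £7,555,118.50 ÷ £4,366,862.50 = 1.7301.
Combined leverage = 1.6282 × 1.7301 = 2.8169.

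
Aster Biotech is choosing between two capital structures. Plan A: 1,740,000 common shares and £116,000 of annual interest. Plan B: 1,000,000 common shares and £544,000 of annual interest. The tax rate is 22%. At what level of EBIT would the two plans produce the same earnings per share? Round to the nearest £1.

At indifference, (EBIT − 116,000)(1 − t)/1,740,000 = (EBIT − 544,000)(1 − t)/1,000,000.
The (1 − t) factor cancels: (EBIT − 116,000) × 1,000,000 = (EBIT − 544,000) × 1,740,000.
EBIT × (1,740,000 − 1,000,000) = 544,000 × 1,740,000 − 116,000 × 1,000,000 = 830,560,000,000, so EBIT = 830,560,000,000 ÷ 740,000 = 1,122,378.38.

£1,122,378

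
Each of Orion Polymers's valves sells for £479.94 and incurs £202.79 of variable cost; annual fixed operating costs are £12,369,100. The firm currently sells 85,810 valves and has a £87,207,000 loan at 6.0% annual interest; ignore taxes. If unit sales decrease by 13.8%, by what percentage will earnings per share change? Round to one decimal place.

Contribution at this volume is 85,810 × £277.15 = £23,782,241.50.
Subtracting fixed costs: EBIT = £23,782,241.50 − £12,369,100 = £11,413,141.50.
Interest = £5,232,420.00, so EBIT − I = £6,180,721.50.
Degree of combined leverage = contribution ÷ (EBIT − I) = £23,782,241.50 ÷ £6,180,721.50 = 3.8478.
%ΔEPS = DCL × %ΔSales = 3.8478 × -13.8% = -53.1%.

-53.1%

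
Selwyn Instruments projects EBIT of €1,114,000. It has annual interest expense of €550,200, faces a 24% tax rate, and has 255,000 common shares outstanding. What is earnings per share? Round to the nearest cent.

Pre-tax income = €1,114,000 − €550,200.00 = €563,800.00.
After tax at 24%: net income = €563,800.00 × 0.76 = €428,488.00.
EPS = €428,488.00 ÷ 255,000 = €1.68.

€1.68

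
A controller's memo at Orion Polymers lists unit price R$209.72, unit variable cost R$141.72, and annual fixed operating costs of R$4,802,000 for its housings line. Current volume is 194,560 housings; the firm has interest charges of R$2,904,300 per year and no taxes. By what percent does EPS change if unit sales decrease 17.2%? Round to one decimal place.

At 194,560 units, contribution = 194,560 × R$68.00 = R$13,230,080.00.
Subtracting fixed costs: EBIT = R$13,230,080.00 − R$4,802,000 = R$8,428,080.00.
Interest = R$2,904,300.00, so EBIT − I = R$5,523,780.00.
DCL = total CM / (EBIT − I) = R$13,230,080.00 / R$5,523,780.00 = 2.3951.
%ΔEPS = DCL × %ΔSales = 2.3951 × -17.2% = -41.2%.

-41.2%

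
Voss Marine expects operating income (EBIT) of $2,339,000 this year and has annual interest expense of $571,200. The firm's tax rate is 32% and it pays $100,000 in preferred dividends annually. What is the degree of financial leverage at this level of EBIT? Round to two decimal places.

1.44

Annual interest charges come to $571,200.00.
Pre-tax preferred-dividend burden = $100,000 ÷ (1 − 0.32) = $147,058.82.
DFL = EBIT ÷ [EBIT − I − D_p/(1−t)] = $2,339,000 ÷ [$2,339,000 − $571,200.00 − $147,058.82] = $2,339,000 ÷ $1,620,741.18 = 1.4432.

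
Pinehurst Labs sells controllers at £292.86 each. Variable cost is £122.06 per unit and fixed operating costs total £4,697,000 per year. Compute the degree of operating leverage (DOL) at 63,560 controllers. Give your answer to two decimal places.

1.76

Total contribution margin = 63,560 × £170.80 = £10,856,048.00.
Subtracting fixed costs: EBIT = £10,856,048.00 − £4,697,000 = £6,159,048.00.
So DOL = total CM / EBIT = £10,856,048.00 / £6,159,048.00 = 1.7626.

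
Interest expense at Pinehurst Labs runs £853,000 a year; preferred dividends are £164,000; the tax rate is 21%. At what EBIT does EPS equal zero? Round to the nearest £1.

£1,060,595

Grossing the preferred dividend up to pre-tax terms: £164,000 / (1 − 0.21) = £207,594.94.
EPS = 0 when EBIT covers interest plus the pre-tax preferred burden: £853,000 + £207,594.94 = £1,060,594.94.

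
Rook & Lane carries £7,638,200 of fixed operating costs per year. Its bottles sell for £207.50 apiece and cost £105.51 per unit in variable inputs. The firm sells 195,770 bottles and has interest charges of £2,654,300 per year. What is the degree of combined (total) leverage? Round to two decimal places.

Contribution at this volume is 195,770 × £101.99 = £19,966,582.30.
EBIT = £19,966,582.30 − £7,638,200 = £12,328,382.30. Interest = £2,654,300.00, so EBIT − I = £9,674,082.30.
DCL = contribution ÷ (EBIT − I) = £19,966,582.30 ÷ £9,674,082.30 = 2.0639.

2.06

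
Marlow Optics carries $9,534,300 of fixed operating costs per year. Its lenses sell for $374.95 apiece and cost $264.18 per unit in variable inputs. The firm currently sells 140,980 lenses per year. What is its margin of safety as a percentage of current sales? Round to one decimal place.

38.9%

Unit CM = price − variable cost = $374.95 − $264.18 = $110.77. Break-even units = $9,534,300 ÷ $110.77 = 86,072.94; break-even revenue = 86,072.94 × $374.95 = $32,273,050.33.
Current sales = 140,980 × $374.95 = $52,860,451.00.
Margin of safety = ($52,860,451.00 − $32,273,050.33) ÷ $52,860,451.00 = 38.9%.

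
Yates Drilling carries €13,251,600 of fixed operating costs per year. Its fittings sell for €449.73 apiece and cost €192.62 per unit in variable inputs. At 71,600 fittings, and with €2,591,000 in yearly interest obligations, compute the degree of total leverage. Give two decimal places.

Total contribution margin = 71,600 × €257.11 = €18,409,076.00.
EBIT = €18,409,076.00 − €13,251,600 = €5,157,476.00. Interest = €2,591,000.00.
DOL = €18,409,076.00 ÷ €5,157,476.00 = 3.5694; DFL = €5,157,476.00 ÷ €2,566,476.00 = 2.0096.
DCL = DOL × DFL = 3.5694 × 2.0096 = 7.1731.

7.17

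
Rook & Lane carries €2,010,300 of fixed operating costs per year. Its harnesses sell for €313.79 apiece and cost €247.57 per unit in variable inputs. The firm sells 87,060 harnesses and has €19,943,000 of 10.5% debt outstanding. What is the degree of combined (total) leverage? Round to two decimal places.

At 87,060 units, contribution = 87,060 × €66.22 = €5,765,113.20.
EBIT = €5,765,113.20 − €2,010,300 = €3,754,813.20. Interest = €2,094,015.00.
DOL = €5,765,113.20 ÷ €3,754,813.20 = 1.5354; DFL = €3,754,813.20 ÷ €1,660,798.20 = 2.2608.
Combined leverage = 1.5354 × 2.2608 = 3.4712.

3.47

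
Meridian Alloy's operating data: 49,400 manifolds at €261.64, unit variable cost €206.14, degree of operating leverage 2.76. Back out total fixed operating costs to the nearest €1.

Total contribution margin = 49,400 × €55.50 = €2,741,700.00.
DOL = contribution / EBIT, so EBIT = €2,741,700.00 / 2.76 = €993,369.57.
Fixed costs = CM − EBIT = €2,741,700.00 − €993,369.57 = €1,748,330.

€1,748,330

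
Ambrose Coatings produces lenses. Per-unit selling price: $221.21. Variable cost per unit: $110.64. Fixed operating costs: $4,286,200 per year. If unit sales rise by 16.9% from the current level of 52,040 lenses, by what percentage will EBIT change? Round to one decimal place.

+66.2%

Total contribution margin = 52,040 × $110.57 = $5,754,062.80.
Operating income = contribution − fixed costs = $5,754,062.80 − $4,286,200 = $1,467,862.80.
So DOL = total CM / EBIT = $5,754,062.80 / $1,467,862.80 = 3.9200.
Operating income changes by 3.9200 × +16.9% = +66.2%.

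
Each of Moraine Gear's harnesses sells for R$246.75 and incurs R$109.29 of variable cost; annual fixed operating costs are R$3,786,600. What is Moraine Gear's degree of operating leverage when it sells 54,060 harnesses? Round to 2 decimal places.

2.04

At 54,060 units, contribution = 54,060 × R$137.46 = R$7,431,087.60.
Operating income = contribution − fixed costs = R$7,431,087.60 − R$3,786,600 = R$3,644,487.60.
Degree of operating leverage = R$7,431,087.60 / R$3,644,487.60 = 2.0390.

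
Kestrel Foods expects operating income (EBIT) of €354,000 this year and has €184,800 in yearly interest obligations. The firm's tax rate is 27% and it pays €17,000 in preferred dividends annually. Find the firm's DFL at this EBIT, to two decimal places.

Interest = €184,800.00.
Preferred dividends grossed up pre-tax: €17,000 / (1 − 0.27) = €23,287.67.
DFL = EBIT ÷ [EBIT − I − D_p/(1−t)] = €354,000 ÷ [€354,000 − €184,800.00 − €23,287.67] = €354,000 ÷ €145,912.33 = 2.4261.

2.43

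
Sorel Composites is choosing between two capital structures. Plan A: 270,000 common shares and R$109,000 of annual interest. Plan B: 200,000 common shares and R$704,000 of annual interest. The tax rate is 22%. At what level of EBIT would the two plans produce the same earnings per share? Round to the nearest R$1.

R$2,404,000

Set EPS_A = EPS_B: (EBIT − R$109,000)(1 − 0.22) ÷ 270,000 = (EBIT − R$704,000)(1 − 0.22) ÷ 200,000.
The (1 − t) factor cancels: (EBIT − 109,000) × 200,000 = (EBIT − 704,000) × 270,000.
Solving, EBIT = (704,000·270,000 − 109,000·200,000) / (270,000 − 200,000) = 168,280,000,000 / 70,000 = 2,404,000.00.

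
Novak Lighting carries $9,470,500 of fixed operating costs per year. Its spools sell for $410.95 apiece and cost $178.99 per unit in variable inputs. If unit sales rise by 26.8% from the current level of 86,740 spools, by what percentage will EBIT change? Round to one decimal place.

Total contribution margin = 86,740 × $231.96 = $20,120,210.40.
EBIT = $20,120,210.40 − $9,470,500 = $10,649,710.40.
DOL = contribution ÷ EBIT = $20,120,210.40 ÷ $10,649,710.40 = 1.8893.
Operating income changes by 1.8893 × +26.8% = +50.6%.

+50.6%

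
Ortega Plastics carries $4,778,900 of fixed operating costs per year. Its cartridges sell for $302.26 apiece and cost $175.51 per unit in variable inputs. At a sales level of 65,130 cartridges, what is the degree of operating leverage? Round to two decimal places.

2.37

At 65,130 units, contribution = 65,130 × $126.75 = $8,255,227.50.
EBIT = $8,255,227.50 − $4,778,900 = $3,476,327.50.
So DOL = total CM / EBIT = $8,255,227.50 / $3,476,327.50 = 2.3747.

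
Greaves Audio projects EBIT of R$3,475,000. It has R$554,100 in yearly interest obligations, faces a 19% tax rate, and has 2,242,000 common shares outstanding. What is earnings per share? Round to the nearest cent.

R$1.06

Interest = R$554,100.00, so EBT = R$3,475,000 − R$554,100.00 = R$2,920,900.00.
Net income = R$2,920,900.00 × (1 − 0.19) = R$2,365,929.00.
Per share: R$2,365,929.00 / 2,242,000 shares = R$1.06.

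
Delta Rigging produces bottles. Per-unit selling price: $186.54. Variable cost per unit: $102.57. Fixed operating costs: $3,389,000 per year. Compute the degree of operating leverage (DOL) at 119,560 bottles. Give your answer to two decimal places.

At 119,560 units, contribution = 119,560 × $83.97 = $10,039,453.20.
Operating income = contribution − fixed costs = $10,039,453.20 − $3,389,000 = $6,650,453.20.
Degree of operating leverage = $10,039,453.20 / $6,650,453.20 = 1.5096.

1.51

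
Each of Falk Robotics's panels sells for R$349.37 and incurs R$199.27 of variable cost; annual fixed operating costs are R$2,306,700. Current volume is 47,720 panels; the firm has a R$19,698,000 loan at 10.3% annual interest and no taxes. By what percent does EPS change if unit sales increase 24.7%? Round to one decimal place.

+62.6%

At 47,720 units, contribution = 47,720 × R$150.10 = R$7,162,772.00.
EBIT = R$7,162,772.00 − R$2,306,700 = R$4,856,072.00.
Interest = R$2,028,894.00, so EBIT − I = R$2,827,178.00.
DCL = total CM / (EBIT − I) = R$7,162,772.00 / R$2,827,178.00 = 2.5335.
%ΔEPS = DCL × %ΔSales = 2.5335 × +24.7% = +62.6%.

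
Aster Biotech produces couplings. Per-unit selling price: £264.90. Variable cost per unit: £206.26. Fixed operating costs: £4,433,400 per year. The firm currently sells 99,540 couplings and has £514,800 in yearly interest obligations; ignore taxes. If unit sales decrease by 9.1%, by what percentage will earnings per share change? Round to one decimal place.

Contribution at this volume is 99,540 × £58.64 = £5,837,025.60.
EBIT = £5,837,025.60 − £4,433,400 = £1,403,625.60.
Interest = £514,800.00, so EBIT − I = £888,825.60.
Degree of combined leverage = contribution ÷ (EBIT − I) = £5,837,025.60 ÷ £888,825.60 = 6.5671.
%ΔEPS = DCL × %ΔSales = 6.5671 × -9.1% = -59.8%.

-59.8%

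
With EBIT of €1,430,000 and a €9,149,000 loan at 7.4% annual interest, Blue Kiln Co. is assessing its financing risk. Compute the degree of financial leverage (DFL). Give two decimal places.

1.90

Interest = €677,026.00.
DFL = EBIT ÷ (EBIT − I) = €1,430,000 ÷ (€1,430,000 − €677,026.00) = €1,430,000 ÷ €752,974.00 = 1.8991.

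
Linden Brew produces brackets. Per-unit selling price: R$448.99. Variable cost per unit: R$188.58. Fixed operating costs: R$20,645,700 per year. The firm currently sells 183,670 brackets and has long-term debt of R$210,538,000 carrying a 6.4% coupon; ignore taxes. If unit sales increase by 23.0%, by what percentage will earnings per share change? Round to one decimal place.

Total contribution margin = 183,670 × R$260.41 = R$47,829,504.70.
EBIT = R$47,829,504.70 − R$20,645,700 = R$27,183,804.70.
Interest = R$13,474,432.00, so EBIT − I = R$13,709,372.70.
DCL = total CM / (EBIT − I) = R$47,829,504.70 / R$13,709,372.70 = 3.4888.
%ΔEPS = DCL × %ΔSales = 3.4888 × +23.0% = +80.2%.

+80.2%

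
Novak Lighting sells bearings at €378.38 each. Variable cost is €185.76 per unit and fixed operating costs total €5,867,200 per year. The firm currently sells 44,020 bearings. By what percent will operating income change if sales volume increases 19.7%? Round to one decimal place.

Contribution at this volume is 44,020 × €192.62 = €8,479,132.40.
EBIT = €8,479,132.40 − €5,867,200 = €2,611,932.40.
DOL = contribution ÷ EBIT = €8,479,132.40 ÷ €2,611,932.40 = 3.2463.
%ΔEBIT = DOL × %ΔSales = 3.2463 × +19.7% = +64.0%.

+64.0%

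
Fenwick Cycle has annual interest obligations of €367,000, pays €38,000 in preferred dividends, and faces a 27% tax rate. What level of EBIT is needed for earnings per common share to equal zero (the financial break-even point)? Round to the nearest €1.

€419,055

Preferred dividends are paid after tax, so their pre-tax equivalent is €38,000 ÷ (1 − 0.27) = €52,054.79.
Financial break-even EBIT = interest + D_p ÷ (1 − t) = €367,000 + €52,054.79 = €419,054.79.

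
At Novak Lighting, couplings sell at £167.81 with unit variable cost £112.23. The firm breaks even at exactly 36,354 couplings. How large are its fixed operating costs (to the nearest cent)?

Each unit contributes £167.81 − £112.23 = £55.58.
Fixed costs = break-even units × CM = 36,354 × £55.58 = £2,020,555.32.

£2,020,555.32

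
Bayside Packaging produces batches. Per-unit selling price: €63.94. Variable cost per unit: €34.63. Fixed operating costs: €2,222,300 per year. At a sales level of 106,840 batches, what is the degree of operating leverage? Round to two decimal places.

3.44

Contribution at this volume is 106,840 × €29.31 = €3,131,480.40.
Subtracting fixed costs: EBIT = €3,131,480.40 − €2,222,300 = €909,180.40.
Degree of operating leverage = €3,131,480.40 / €909,180.40 = 3.4443.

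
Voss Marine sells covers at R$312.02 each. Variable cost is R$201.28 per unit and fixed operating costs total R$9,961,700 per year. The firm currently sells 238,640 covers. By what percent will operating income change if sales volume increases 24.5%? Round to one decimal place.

At 238,640 units, contribution = 238,640 × R$110.74 = R$26,426,993.60.
Subtracting fixed costs: EBIT = R$26,426,993.60 − R$9,961,700 = R$16,465,293.60.
DOL = contribution ÷ EBIT = R$26,426,993.60 ÷ R$16,465,293.60 = 1.6050.
%ΔEBIT = DOL × %ΔSales = 1.6050 × +24.5% = +39.3%.

+39.3%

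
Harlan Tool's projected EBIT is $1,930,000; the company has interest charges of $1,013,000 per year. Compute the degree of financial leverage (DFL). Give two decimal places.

2.10

Annual interest charges come to $1,013,000.00.
DFL = EBIT ÷ (EBIT − I) = $1,930,000 ÷ ($1,930,000 − $1,013,000.00) = $1,930,000 ÷ $917,000.00 = 2.1047.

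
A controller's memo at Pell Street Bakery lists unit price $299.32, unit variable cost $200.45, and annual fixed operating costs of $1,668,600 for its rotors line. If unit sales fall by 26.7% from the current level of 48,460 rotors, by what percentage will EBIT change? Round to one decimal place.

Contribution at this volume is 48,460 × $98.87 = $4,791,240.20.
EBIT = $4,791,240.20 − $1,668,600 = $3,122,640.20.
Degree of operating leverage = $4,791,240.20 / $3,122,640.20 = 1.5344.
Operating income changes by 1.5344 × -26.7% = -41.0%.

-41.0%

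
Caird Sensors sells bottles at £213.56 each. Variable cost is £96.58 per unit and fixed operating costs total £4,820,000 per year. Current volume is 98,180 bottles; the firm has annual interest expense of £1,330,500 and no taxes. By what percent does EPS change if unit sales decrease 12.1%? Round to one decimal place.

Contribution at this volume is 98,180 × £116.98 = £11,485,096.40.
EBIT = £11,485,096.40 − £4,820,000 = £6,665,096.40.
Interest = £1,330,500.00, so EBIT − I = £5,334,596.40.
Degree of combined leverage = contribution ÷ (EBIT − I) = £11,485,096.40 ÷ £5,334,596.40 = 2.1529.
EPS therefore changes by 2.1529 × (-12.1%) = -26.1%.

-26.1%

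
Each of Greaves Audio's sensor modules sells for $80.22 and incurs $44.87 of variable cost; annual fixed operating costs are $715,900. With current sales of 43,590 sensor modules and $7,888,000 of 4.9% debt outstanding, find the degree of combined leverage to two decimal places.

At 43,590 units, contribution = 43,590 × $35.35 = $1,540,906.50.
Subtracting fixed costs: EBIT = $1,540,906.50 − $715,900 = $825,006.50. Interest = $386,512.00.
DOL = $1,540,906.50 ÷ $825,006.50 = 1.8678; DFL = $825,006.50 ÷ $438,494.50 = 1.8815.
Combined leverage = 1.8678 × 1.8815 = 3.5143.

3.51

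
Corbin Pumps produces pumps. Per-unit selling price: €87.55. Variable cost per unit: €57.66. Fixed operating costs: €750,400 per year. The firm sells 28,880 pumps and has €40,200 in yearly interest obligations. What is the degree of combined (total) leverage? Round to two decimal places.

11.89

At 28,880 units, contribution = 28,880 × €29.89 = €863,223.20.
Subtracting fixed costs: EBIT = €863,223.20 − €750,400 = €112,823.20. Interest = €40,200.00.
DOL = €863,223.20 ÷ €112,823.20 = 7.6511; DFL = €112,823.20 ÷ €72,623.20 = 1.5535.
DCL = DOL × DFL = 7.6511 × 1.5535 = 11.8860.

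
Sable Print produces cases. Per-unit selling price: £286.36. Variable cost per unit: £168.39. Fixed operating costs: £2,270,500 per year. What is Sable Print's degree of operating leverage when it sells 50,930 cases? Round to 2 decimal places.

1.61

At 50,930 units, contribution = 50,930 × £117.97 = £6,008,212.10.
Subtracting fixed costs: EBIT = £6,008,212.10 − £2,270,500 = £3,737,712.10.
DOL = contribution ÷ EBIT = £6,008,212.10 ÷ £3,737,712.10 = 1.6075.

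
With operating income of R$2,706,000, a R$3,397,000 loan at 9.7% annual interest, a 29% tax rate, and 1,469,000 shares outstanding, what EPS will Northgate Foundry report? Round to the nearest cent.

Interest = R$329,509.00, so EBT = R$2,706,000 − R$329,509.00 = R$2,376,491.00.
After tax at 29%: net income = R$2,376,491.00 × 0.71 = R$1,687,308.61.
Per share: R$1,687,308.61 / 1,469,000 shares = R$1.15.

R$1.15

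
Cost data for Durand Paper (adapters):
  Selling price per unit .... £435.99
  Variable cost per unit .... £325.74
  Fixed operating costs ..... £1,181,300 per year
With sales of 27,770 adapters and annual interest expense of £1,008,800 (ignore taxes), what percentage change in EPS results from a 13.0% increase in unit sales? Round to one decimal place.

Total contribution margin = 27,770 × £110.25 = £3,061,642.50.
Operating income = contribution − fixed costs = £3,061,642.50 − £1,181,300 = £1,880,342.50.
Interest = £1,008,800.00, so EBIT − I = £871,542.50.
DCL = total CM / (EBIT − I) = £3,061,642.50 / £871,542.50 = 3.5129.
%ΔEPS = DCL × %ΔSales = 3.5129 × +13.0% = +45.7%.

+45.7%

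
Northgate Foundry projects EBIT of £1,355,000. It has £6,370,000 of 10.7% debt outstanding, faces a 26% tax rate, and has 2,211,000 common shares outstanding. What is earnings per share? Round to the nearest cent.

Pre-tax income = £1,355,000 − £681,590.00 = £673,410.00.
Net income = £673,410.00 × (1 − 0.26) = £498,323.40.
EPS = £498,323.40 ÷ 2,211,000 = £0.23.

£0.23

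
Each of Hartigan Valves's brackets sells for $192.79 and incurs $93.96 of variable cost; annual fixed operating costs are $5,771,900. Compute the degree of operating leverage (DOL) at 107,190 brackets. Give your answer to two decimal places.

Contribution at this volume is 107,190 × $98.83 = $10,593,587.70.
Operating income = contribution − fixed costs = $10,593,587.70 − $5,771,900 = $4,821,687.70.
Degree of operating leverage = $10,593,587.70 / $4,821,687.70 = 2.1971.

2.20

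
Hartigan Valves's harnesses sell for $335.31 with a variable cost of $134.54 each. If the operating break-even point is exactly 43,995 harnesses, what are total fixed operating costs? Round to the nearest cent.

$8,832,876.15

Each unit contributes $335.31 − $134.54 = $200.77.
Fixed costs = break-even units × CM = 43,995 × $200.77 = $8,832,876.15.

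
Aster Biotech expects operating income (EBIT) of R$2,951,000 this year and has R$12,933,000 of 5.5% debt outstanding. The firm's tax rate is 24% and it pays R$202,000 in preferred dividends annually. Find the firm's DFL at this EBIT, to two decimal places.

1.50

Annual interest charges come to R$711,315.00.
Preferred dividends grossed up pre-tax: R$202,000 / (1 − 0.24) = R$265,789.47.
DFL = EBIT ÷ [EBIT − I − D_p/(1−t)] = R$2,951,000 ÷ [R$2,951,000 − R$711,315.00 − R$265,789.47] = R$2,951,000 ÷ R$1,973,895.53 = 1.4950.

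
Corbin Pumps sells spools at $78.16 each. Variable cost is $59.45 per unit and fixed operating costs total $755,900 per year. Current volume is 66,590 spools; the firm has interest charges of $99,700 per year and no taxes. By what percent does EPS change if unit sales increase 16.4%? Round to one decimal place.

+52.4%

Contribution at this volume is 66,590 × $18.71 = $1,245,898.90.
Subtracting fixed costs: EBIT = $1,245,898.90 − $755,900 = $489,998.90.
Interest = $99,700.00, so EBIT − I = $390,298.90.
Degree of combined leverage = contribution ÷ (EBIT − I) = $1,245,898.90 ÷ $390,298.90 = 3.1922.
%ΔEPS = DCL × %ΔSales = 3.1922 × +16.4% = +52.4%.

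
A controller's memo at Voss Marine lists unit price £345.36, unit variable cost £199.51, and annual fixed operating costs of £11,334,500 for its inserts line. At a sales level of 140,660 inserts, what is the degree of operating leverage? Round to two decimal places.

Total contribution margin = 140,660 × £145.85 = £20,515,261.00.
Subtracting fixed costs: EBIT = £20,515,261.00 − £11,334,500 = £9,180,761.00.
So DOL = total CM / EBIT = £20,515,261.00 / £9,180,761.00 = 2.2346.

2.23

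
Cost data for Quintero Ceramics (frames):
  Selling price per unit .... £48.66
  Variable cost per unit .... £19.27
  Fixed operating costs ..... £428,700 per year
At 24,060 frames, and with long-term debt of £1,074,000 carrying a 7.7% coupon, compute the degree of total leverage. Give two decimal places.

3.61

Contribution at this volume is 24,060 × £29.39 = £707,123.40.
EBIT = £707,123.40 − £428,700 = £278,423.40. Interest = £82,698.00.
DOL = £707,123.40 ÷ £278,423.40 = 2.5397; DFL = £278,423.40 ÷ £195,725.40 = 1.4225.
DCL = DOL × DFL = 2.5397 × 1.4225 = 3.6127.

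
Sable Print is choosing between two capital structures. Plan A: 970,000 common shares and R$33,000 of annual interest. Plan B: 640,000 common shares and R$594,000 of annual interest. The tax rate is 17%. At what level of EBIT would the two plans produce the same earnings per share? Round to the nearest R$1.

Set EPS_A = EPS_B: (EBIT − R$33,000)(1 − 0.17) ÷ 970,000 = (EBIT − R$594,000)(1 − 0.17) ÷ 640,000.
Cancelling (1 − t) and cross-multiplying: 640,000·(EBIT − 33,000) = 970,000·(EBIT − 594,000).
EBIT × (970,000 − 640,000) = 594,000 × 970,000 − 33,000 × 640,000 = 555,060,000,000, so EBIT = 555,060,000,000 ÷ 330,000 = 1,682,000.00.

R$1,682,000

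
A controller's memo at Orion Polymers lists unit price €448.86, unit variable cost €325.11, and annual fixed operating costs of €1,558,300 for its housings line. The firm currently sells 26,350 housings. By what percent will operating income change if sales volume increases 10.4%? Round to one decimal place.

+19.9%

Total contribution margin = 26,350 × €123.75 = €3,260,812.50.
EBIT = €3,260,812.50 − €1,558,300 = €1,702,512.50.
DOL = contribution ÷ EBIT = €3,260,812.50 ÷ €1,702,512.50 = 1.9153.
So EBIT moves 1.9153 × (+10.4%) = +19.9%.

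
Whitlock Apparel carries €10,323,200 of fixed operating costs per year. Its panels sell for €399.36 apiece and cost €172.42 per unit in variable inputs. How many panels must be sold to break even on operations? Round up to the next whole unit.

45,489 panels

Each unit contributes €399.36 − €172.42 = €226.94.
Break-even volume = fixed costs ÷ CM per unit = €10,323,200 ÷ €226.94 = 45,488.68, so 45,489 panels.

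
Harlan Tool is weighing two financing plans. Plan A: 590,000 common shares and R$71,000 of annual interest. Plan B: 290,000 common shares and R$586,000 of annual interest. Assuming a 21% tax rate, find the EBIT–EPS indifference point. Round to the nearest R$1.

R$1,083,833

At indifference, (EBIT − 71,000)(1 − t)/590,000 = (EBIT − 586,000)(1 − t)/290,000.
Cancelling (1 − t) and cross-multiplying: 290,000·(EBIT − 71,000) = 590,000·(EBIT − 586,000).
Solving, EBIT = (586,000·590,000 − 71,000·290,000) / (590,000 − 290,000) = 325,150,000,000 / 300,000 = 1,083,833.33.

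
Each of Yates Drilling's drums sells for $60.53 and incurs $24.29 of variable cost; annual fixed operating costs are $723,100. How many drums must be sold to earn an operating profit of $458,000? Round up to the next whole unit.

32,592 drums

Each unit contributes $60.53 − $24.29 = $36.24.
Required volume = (fixed costs + target profit) ÷ CM = ($723,100 + $458,000) ÷ $36.24 = 32,591.06, so 32,592 drums.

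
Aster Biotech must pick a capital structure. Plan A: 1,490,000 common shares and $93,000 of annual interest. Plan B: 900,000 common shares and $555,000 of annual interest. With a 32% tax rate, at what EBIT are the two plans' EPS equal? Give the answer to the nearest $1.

$1,259,746

Set EPS_A = EPS_B: (EBIT − $93,000)(1 − 0.32) ÷ 1,490,000 = (EBIT − $555,000)(1 − 0.32) ÷ 900,000.
The (1 − t) factor cancels: (EBIT − 93,000) × 900,000 = (EBIT − 555,000) × 1,490,000.
EBIT × (1,490,000 − 900,000) = 555,000 × 1,490,000 − 93,000 × 900,000 = 743,250,000,000, so EBIT = 743,250,000,000 ÷ 590,000 = 1,259,745.76.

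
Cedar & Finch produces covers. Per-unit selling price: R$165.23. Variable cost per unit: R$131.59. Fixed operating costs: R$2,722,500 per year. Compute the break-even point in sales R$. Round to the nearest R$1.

R$13,372,137

Contribution margin per unit = R$165.23 − R$131.59 = R$33.64, a CM ratio of R$33.64 ÷ R$165.23 = 0.2036.
Break-even revenue = fixed costs × price ÷ CM = R$2,722,500 × R$165.23 ÷ R$33.64 = R$13,372,137.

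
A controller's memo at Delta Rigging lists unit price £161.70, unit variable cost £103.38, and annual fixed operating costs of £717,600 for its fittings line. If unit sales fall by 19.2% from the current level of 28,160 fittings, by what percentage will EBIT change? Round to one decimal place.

-34.1%

At 28,160 units, contribution = 28,160 × £58.32 = £1,642,291.20.
EBIT = £1,642,291.20 − £717,600 = £924,691.20.
So DOL = total CM / EBIT = £1,642,291.20 / £924,691.20 = 1.7760.
%ΔEBIT = DOL × %ΔSales = 1.7760 × -19.2% = -34.1%.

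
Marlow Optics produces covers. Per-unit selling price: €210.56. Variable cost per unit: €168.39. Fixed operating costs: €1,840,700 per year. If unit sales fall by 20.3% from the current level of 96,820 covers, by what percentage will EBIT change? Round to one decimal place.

-37.0%

Contribution at this volume is 96,820 × €42.17 = €4,082,899.40.
Operating income = contribution − fixed costs = €4,082,899.40 − €1,840,700 = €2,242,199.40.
Degree of operating leverage = €4,082,899.40 / €2,242,199.40 = 1.8209.
%ΔEBIT = DOL × %ΔSales = 1.8209 × -20.3% = -37.0%.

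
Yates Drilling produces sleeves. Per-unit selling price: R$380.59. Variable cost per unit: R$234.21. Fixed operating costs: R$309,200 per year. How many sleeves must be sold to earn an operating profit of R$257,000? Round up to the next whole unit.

Contribution margin per unit = R$380.59 − R$234.21 = R$146.38.
Units = (FC + target) / CM = (R$309,200 + R$257,000) / R$146.38 = 3,868.01, so 3,869 sleeves.

3,869 sleeves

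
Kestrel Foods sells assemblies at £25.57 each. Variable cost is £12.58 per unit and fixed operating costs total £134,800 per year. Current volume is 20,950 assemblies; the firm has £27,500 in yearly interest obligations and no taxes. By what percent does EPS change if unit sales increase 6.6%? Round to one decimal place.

Total contribution margin = 20,950 × £12.99 = £272,140.50.
Operating income = contribution − fixed costs = £272,140.50 − £134,800 = £137,340.50.
After interest of £27,500.00, pre-tax earnings = £109,840.50.
DCL = total CM / (EBIT − I) = £272,140.50 / £109,840.50 = 2.4776.
%ΔEPS = DCL × %ΔSales = 2.4776 × +6.6% = +16.4%.

+16.4%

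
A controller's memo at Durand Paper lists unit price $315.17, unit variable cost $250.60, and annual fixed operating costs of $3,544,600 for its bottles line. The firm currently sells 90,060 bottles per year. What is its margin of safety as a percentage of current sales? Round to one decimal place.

Unit CM = price − variable cost = $315.17 − $250.60 = $64.57. Break-even units = $3,544,600 ÷ $64.57 = 54,895.46; break-even revenue = 54,895.46 × $315.17 = $17,301,402.85.
Current sales = 90,060 × $315.17 = $28,384,210.20.
Margin of safety = ($28,384,210.20 − $17,301,402.85) ÷ $28,384,210.20 = 39.0%.

39.0%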